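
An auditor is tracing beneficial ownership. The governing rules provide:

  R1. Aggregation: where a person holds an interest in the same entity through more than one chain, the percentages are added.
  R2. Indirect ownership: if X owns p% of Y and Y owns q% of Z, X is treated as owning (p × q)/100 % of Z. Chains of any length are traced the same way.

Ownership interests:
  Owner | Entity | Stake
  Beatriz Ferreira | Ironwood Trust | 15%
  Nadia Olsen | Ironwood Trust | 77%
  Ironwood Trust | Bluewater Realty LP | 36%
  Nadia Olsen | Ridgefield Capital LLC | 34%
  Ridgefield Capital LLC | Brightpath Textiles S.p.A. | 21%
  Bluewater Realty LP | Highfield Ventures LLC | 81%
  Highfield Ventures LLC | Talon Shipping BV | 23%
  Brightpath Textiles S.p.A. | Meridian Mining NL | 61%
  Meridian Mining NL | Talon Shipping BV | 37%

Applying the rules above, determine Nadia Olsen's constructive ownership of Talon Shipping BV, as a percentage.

6.775734%

Chain via Ridgefield Capital LLC → Brightpath Textiles S.p.A. → Meridian Mining NL (R2): 34% × 21% × 61% × 37% = 1.611498% of Talon Shipping BV.
Chain via Ironwood Trust → Bluewater Realty LP → Highfield Ventures LLC (R2): 77% × 36% × 81% × 23% = 5.164236% of Talon Shipping BV.
Aggregating (R1): 1.611498% + 5.164236% = 6.775734%.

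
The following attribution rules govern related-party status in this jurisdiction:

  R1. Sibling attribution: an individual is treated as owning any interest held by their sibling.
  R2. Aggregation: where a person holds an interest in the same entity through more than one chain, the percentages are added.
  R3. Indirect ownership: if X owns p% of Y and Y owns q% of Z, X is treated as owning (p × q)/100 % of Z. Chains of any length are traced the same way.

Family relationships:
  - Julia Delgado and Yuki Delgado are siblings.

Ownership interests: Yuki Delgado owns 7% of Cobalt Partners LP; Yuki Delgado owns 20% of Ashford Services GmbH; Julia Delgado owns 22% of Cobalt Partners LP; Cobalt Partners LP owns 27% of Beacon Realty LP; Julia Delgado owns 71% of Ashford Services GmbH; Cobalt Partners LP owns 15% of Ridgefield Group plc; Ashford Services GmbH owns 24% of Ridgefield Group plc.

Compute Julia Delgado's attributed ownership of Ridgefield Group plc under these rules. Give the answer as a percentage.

26.19%

By sibling attribution (R1), Julia Delgado is treated as also owning Yuki Delgado's interest in Cobalt Partners LP, giving 22% + 7% = 29%.
By sibling attribution (R1), Julia Delgado is treated as also owning Yuki Delgado's interest in Ashford Services GmbH, giving 71% + 20% = 91%.
Chain via Cobalt Partners LP (R3): 29% × 15% = 4.35% of Ridgefield Group plc.
Chain via Ashford Services GmbH (R3): 91% × 24% = 21.84% of Ridgefield Group plc.
Aggregating (R2): 4.35% + 21.84% = 26.19%.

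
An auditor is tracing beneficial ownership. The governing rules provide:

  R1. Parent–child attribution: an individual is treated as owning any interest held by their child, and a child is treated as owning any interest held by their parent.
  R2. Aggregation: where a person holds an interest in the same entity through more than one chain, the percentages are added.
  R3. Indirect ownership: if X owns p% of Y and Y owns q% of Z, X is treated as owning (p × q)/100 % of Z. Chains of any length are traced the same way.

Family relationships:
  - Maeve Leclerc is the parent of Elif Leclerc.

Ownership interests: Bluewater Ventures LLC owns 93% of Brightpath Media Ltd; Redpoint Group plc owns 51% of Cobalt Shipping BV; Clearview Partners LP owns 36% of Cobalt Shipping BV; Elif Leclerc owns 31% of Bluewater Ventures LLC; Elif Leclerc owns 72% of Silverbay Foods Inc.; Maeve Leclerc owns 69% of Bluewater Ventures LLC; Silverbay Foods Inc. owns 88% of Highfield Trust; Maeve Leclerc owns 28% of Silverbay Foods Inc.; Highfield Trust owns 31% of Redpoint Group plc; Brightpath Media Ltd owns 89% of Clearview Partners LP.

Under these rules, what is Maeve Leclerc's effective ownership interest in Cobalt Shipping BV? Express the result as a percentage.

By parent–child attribution (R1), Maeve Leclerc is treated as also owning Elif Leclerc's interest in Silverbay Foods Inc, giving 28% + 72% = 100%.
By parent–child attribution (R1), Maeve Leclerc is treated as also owning Elif Leclerc's interest in Bluewater Ventures LLC, giving 69% + 31% = 100%.
Chain via Silverbay Foods Inc. → Highfield Trust → Redpoint Group plc (R3): 100% × 88% × 31% × 51% = 13.9128% of Cobalt Shipping BV.
Chain via Bluewater Ventures LLC → Brightpath Media Ltd → Clearview Partners LP (R3): 100% × 93% × 89% × 36% = 29.7972% of Cobalt Shipping BV.
Aggregating (R2): 13.9128% + 29.7972% = 43.71%.

43.71%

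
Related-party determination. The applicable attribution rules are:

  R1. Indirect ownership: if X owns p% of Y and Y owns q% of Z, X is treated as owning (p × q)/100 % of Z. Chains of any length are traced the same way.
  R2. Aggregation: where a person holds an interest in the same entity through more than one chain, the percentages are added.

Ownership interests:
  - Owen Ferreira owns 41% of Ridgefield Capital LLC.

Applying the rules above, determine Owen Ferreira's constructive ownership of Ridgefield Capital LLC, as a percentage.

41%

Direct interest in Ridgefield Capital LLC: 41%.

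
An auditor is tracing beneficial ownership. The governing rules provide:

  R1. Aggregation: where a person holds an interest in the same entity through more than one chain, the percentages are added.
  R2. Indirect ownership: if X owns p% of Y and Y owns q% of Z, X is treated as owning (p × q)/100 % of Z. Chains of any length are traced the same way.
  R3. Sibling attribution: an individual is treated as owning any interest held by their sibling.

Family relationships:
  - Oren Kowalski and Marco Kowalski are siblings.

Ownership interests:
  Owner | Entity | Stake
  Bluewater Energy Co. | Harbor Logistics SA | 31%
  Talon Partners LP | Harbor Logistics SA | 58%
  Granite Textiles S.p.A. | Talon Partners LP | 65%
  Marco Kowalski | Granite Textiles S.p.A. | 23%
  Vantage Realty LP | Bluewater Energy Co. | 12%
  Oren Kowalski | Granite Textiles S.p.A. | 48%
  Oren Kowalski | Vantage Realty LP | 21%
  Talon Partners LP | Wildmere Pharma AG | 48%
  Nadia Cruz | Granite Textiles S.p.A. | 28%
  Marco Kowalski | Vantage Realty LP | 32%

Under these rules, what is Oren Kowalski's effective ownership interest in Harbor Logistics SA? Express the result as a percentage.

28.7386%

By sibling attribution (R3), Oren Kowalski is treated as also owning Marco Kowalski's interest in Granite Textiles S.p.A, giving 48% + 23% = 71%.
By sibling attribution (R3), Oren Kowalski is treated as also owning Marco Kowalski's interest in Vantage Realty LP, giving 21% + 32% = 53%.
Chain via Granite Textiles S.p.A. → Talon Partners LP (R2): 71% × 65% × 58% = 26.767% of Harbor Logistics SA.
Chain via Vantage Realty LP → Bluewater Energy Co. (R2): 53% × 12% × 31% = 1.9716% of Harbor Logistics SA.
Aggregating (R1): 26.767% + 1.9716% = 28.7386%.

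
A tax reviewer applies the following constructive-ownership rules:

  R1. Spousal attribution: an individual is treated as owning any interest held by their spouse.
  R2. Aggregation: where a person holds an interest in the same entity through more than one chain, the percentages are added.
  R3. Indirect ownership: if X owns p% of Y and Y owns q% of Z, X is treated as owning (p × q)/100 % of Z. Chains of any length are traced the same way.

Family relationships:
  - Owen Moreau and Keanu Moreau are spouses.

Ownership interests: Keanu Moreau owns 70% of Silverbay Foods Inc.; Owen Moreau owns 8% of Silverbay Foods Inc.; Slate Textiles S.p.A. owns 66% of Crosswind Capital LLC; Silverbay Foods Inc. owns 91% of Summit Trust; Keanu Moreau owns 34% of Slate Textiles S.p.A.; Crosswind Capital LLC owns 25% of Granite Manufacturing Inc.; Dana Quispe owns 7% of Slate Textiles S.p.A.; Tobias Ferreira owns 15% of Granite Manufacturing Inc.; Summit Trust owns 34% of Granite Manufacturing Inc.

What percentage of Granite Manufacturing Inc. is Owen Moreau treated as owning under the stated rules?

29.7432%

By spousal attribution (R1), Owen Moreau is treated as also owning Keanu Moreau's interest in Silverbay Foods Inc, giving 8% + 70% = 78%.
By spousal attribution (R1), Owen Moreau is treated as owning Keanu Moreau's 34% interest in Slate Textiles S.p.A.
Chain via Silverbay Foods Inc. → Summit Trust (R3): 78% × 91% × 34% = 24.1332% of Granite Manufacturing Inc.
Chain via Slate Textiles S.p.A. → Crosswind Capital LLC (R3): 34% × 66% × 25% = 5.61% of Granite Manufacturing Inc.
Aggregating (R2): 24.1332% + 5.61% = 29.7432%.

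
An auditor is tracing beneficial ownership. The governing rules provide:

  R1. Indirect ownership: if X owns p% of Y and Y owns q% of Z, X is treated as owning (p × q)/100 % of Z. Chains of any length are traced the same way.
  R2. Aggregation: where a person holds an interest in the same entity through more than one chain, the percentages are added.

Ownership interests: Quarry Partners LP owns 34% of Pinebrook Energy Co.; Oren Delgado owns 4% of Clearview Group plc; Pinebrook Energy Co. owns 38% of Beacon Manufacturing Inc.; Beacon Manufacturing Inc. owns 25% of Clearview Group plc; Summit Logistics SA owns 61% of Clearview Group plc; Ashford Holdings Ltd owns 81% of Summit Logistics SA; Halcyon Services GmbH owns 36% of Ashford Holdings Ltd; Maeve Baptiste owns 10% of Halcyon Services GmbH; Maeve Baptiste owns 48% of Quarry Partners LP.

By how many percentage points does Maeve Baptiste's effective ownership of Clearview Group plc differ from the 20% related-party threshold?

16.67084

Chain via Quarry Partners LP → Pinebrook Energy Co. → Beacon Manufacturing Inc. (R1): 48% × 34% × 38% × 25% = 1.5504% of Clearview Group plc.
Chain via Halcyon Services GmbH → Ashford Holdings Ltd → Summit Logistics SA (R1): 10% × 36% × 81% × 61% = 1.77876% of Clearview Group plc.
Aggregating (R2): 1.5504% + 1.77876% = 3.32916%.
3.32916% falls short of the 20% threshold by 16.67084 percentage points.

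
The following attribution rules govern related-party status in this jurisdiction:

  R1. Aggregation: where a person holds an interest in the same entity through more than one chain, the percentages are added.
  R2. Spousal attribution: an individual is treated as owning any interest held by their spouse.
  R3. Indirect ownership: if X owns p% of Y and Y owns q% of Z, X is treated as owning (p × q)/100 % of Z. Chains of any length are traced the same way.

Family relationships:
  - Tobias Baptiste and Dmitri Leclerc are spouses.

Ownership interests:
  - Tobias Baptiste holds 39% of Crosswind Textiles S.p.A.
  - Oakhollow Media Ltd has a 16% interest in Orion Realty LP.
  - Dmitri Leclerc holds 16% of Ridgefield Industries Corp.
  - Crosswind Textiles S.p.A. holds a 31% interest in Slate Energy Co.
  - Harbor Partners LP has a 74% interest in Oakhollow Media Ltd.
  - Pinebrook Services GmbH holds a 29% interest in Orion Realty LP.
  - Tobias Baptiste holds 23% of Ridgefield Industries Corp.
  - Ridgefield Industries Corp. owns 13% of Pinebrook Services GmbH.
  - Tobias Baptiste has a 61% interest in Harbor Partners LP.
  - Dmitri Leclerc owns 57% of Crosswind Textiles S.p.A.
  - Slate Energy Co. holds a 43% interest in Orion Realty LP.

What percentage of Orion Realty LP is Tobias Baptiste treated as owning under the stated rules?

21.4895%

By spousal attribution (R2), Tobias Baptiste is treated as also owning Dmitri Leclerc's interest in Ridgefield Industries Corp, giving 23% + 16% = 39%.
By spousal attribution (R2), Tobias Baptiste is treated as also owning Dmitri Leclerc's interest in Crosswind Textiles S.p.A, giving 39% + 57% = 96%.
Chain via Harbor Partners LP → Oakhollow Media Ltd (R3): 61% × 74% × 16% = 7.2224% of Orion Realty LP.
Chain via Ridgefield Industries Corp. → Pinebrook Services GmbH (R3): 39% × 13% × 29% = 1.4703% of Orion Realty LP.
Chain via Crosswind Textiles S.p.A. → Slate Energy Co. (R3): 96% × 31% × 43% = 12.7968% of Orion Realty LP.
Aggregating (R1): 7.2224% + 1.4703% + 12.7968% = 21.4895%.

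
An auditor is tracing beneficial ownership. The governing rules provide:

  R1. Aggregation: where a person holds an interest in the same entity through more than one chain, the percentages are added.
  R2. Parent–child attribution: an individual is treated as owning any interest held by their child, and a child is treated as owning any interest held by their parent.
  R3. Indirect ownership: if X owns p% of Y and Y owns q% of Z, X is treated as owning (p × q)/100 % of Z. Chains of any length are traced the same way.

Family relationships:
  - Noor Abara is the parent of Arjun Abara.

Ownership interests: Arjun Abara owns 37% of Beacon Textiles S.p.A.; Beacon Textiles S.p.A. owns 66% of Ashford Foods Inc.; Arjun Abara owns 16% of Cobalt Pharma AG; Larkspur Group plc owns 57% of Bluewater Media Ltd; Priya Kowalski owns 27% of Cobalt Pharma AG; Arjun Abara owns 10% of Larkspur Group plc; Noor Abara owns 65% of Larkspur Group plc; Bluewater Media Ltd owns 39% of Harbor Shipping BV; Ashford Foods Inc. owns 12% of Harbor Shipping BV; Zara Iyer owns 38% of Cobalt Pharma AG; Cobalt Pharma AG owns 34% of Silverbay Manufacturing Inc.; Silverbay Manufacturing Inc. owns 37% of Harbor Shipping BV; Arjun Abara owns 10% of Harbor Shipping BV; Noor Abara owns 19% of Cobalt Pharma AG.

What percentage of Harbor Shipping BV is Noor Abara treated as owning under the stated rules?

34.0059%

By parent–child attribution (R2), Noor Abara is treated as also owning Arjun Abara's interest in Larkspur Group plc, giving 65% + 10% = 75%.
By parent–child attribution (R2), Noor Abara is treated as also owning Arjun Abara's interest in Cobalt Pharma AG, giving 19% + 16% = 35%.
By parent–child attribution (R2), Noor Abara is treated as owning Arjun Abara's 37% interest in Beacon Textiles S.p.A.
By parent–child attribution (R2), Noor Abara is treated as owning Arjun Abara's 10% interest in Harbor Shipping BV.
Chain via Larkspur Group plc → Bluewater Media Ltd (R3): 75% × 57% × 39% = 16.6725% of Harbor Shipping BV.
Chain via Cobalt Pharma AG → Silverbay Manufacturing Inc. (R3): 35% × 34% × 37% = 4.403% of Harbor Shipping BV.
Chain via Beacon Textiles S.p.A. → Ashford Foods Inc. (R3): 37% × 66% × 12% = 2.9304% of Harbor Shipping BV.
Direct interest in Harbor Shipping BV: 10%.
Aggregating (R1): 16.6725% + 4.403% + 2.9304% + 10% = 34.0059%.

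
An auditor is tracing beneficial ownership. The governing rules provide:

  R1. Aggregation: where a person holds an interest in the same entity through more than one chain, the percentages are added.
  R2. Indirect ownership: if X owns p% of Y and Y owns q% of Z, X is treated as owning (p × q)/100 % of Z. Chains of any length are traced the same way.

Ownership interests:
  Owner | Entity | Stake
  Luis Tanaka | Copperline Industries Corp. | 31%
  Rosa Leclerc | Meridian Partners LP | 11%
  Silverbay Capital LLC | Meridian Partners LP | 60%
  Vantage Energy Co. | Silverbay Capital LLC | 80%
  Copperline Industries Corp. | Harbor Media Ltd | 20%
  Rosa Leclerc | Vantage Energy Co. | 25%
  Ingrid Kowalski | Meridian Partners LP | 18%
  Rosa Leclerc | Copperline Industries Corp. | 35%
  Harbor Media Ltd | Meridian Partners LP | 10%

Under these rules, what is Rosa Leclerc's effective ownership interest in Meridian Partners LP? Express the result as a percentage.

Chain via Copperline Industries Corp. → Harbor Media Ltd (R2): 35% × 20% × 10% = 0.7% of Meridian Partners LP.
Chain via Vantage Energy Co. → Silverbay Capital LLC (R2): 25% × 80% × 60% = 12% of Meridian Partners LP.
Direct interest in Meridian Partners LP: 11%.
Aggregating (R1): 0.7% + 12% + 11% = 23.7%.

23.7%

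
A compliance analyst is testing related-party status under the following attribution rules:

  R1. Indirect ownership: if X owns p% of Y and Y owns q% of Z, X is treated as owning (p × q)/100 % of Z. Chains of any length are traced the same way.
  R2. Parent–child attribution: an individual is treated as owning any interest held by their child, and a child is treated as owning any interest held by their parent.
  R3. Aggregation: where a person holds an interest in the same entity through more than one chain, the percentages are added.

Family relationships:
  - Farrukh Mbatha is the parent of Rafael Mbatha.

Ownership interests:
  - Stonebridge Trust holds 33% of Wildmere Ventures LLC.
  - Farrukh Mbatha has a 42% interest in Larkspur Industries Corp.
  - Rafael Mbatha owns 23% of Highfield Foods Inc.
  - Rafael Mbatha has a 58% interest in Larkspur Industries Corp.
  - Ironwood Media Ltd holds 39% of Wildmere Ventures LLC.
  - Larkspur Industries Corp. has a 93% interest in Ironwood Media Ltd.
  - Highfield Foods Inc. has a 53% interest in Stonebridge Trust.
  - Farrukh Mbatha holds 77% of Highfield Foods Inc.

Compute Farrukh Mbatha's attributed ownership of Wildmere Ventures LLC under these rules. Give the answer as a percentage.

53.76%

By parent–child attribution (R2), Farrukh Mbatha is treated as also owning Rafael Mbatha's interest in Highfield Foods Inc, giving 77% + 23% = 100%.
By parent–child attribution (R2), Farrukh Mbatha is treated as also owning Rafael Mbatha's interest in Larkspur Industries Corp, giving 42% + 58% = 100%.
Chain via Highfield Foods Inc. → Stonebridge Trust (R1): 100% × 53% × 33% = 17.49% of Wildmere Ventures LLC.
Chain via Larkspur Industries Corp. → Ironwood Media Ltd (R1): 100% × 93% × 39% = 36.27% of Wildmere Ventures LLC.
Aggregating (R3): 17.49% + 36.27% = 53.76%.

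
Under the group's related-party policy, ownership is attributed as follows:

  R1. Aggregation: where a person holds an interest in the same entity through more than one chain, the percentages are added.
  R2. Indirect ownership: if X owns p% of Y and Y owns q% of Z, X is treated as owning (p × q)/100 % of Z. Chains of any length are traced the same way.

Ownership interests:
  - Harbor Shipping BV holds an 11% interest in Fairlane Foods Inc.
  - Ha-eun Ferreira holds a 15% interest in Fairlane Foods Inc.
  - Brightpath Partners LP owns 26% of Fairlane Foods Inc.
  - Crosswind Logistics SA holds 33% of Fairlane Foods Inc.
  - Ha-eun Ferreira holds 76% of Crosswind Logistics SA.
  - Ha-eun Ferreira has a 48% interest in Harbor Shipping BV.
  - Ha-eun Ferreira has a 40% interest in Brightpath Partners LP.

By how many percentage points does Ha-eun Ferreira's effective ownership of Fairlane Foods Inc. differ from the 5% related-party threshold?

50.76

Chain via Harbor Shipping BV (R2): 48% × 11% = 5.28% of Fairlane Foods Inc.
Chain via Brightpath Partners LP (R2): 40% × 26% = 10.4% of Fairlane Foods Inc.
Chain via Crosswind Logistics SA (R2): 76% × 33% = 25.08% of Fairlane Foods Inc.
Direct interest in Fairlane Foods Inc: 15%.
Aggregating (R1): 5.28% + 10.4% + 25.08% + 15% = 55.76%.
55.76% exceeds the 5% threshold by 50.76 percentage points.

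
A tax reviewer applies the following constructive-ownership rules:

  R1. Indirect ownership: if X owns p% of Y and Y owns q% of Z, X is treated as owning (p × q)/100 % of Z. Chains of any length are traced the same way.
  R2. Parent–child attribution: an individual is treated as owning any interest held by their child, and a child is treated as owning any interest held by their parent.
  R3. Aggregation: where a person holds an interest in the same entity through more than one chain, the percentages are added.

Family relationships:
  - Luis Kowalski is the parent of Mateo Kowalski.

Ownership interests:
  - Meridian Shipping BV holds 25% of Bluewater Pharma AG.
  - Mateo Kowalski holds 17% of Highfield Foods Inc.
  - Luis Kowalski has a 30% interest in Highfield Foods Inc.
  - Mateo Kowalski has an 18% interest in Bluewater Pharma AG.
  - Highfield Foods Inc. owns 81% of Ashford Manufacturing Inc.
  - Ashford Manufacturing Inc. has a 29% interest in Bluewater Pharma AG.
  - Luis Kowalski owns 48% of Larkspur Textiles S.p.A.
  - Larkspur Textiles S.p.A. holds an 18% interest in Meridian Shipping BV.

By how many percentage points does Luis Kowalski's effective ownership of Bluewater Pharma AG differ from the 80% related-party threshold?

By parent–child attribution (R2), Luis Kowalski is treated as also owning Mateo Kowalski's interest in Highfield Foods Inc, giving 30% + 17% = 47%.
By parent–child attribution (R2), Luis Kowalski is treated as owning Mateo Kowalski's 18% interest in Bluewater Pharma AG.
Chain via Highfield Foods Inc. → Ashford Manufacturing Inc. (R1): 47% × 81% × 29% = 11.0403% of Bluewater Pharma AG.
Chain via Larkspur Textiles S.p.A. → Meridian Shipping BV (R1): 48% × 18% × 25% = 2.16% of Bluewater Pharma AG.
Direct interest in Bluewater Pharma AG: 18%.
Aggregating (R3): 11.0403% + 2.16% + 18% = 31.2003%.
31.2003% falls short of the 80% threshold by 48.7997 percentage points.

48.7997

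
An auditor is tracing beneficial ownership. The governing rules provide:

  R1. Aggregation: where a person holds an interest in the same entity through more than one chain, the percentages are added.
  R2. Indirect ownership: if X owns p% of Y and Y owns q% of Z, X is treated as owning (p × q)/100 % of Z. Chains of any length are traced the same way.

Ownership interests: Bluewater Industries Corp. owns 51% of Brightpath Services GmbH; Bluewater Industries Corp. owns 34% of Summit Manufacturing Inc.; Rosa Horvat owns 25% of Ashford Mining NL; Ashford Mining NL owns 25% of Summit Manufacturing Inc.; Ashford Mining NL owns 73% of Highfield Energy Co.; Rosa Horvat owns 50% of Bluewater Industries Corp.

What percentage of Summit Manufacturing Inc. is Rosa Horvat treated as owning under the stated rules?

Chain via Bluewater Industries Corp. (R2): 50% × 34% = 17% of Summit Manufacturing Inc.
Chain via Ashford Mining NL (R2): 25% × 25% = 6.25% of Summit Manufacturing Inc.
Aggregating (R1): 17% + 6.25% = 23.25%.

23.25%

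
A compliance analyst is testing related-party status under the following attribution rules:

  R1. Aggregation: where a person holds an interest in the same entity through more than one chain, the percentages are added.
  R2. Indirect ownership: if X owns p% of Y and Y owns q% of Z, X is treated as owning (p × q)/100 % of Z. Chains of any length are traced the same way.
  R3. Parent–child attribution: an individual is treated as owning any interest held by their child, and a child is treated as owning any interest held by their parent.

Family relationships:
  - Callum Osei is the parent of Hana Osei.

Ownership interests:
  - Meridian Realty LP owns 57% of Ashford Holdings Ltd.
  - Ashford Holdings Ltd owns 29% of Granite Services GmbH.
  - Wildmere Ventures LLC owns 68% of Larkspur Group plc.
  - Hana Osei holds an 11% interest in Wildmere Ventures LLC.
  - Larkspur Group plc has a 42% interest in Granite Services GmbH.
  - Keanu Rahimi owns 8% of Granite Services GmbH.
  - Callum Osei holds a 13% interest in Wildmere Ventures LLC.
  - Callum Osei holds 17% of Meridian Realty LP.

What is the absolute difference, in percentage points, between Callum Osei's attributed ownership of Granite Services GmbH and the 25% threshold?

15.3355

By parent–child attribution (R3), Callum Osei is treated as also owning Hana Osei's interest in Wildmere Ventures LLC, giving 13% + 11% = 24%.
Chain via Meridian Realty LP → Ashford Holdings Ltd (R2): 17% × 57% × 29% = 2.8101% of Granite Services GmbH.
Chain via Wildmere Ventures LLC → Larkspur Group plc (R2): 24% × 68% × 42% = 6.8544% of Granite Services GmbH.
Aggregating (R1): 2.8101% + 6.8544% = 9.6645%.
9.6645% falls short of the 25% threshold by 15.3355 percentage points.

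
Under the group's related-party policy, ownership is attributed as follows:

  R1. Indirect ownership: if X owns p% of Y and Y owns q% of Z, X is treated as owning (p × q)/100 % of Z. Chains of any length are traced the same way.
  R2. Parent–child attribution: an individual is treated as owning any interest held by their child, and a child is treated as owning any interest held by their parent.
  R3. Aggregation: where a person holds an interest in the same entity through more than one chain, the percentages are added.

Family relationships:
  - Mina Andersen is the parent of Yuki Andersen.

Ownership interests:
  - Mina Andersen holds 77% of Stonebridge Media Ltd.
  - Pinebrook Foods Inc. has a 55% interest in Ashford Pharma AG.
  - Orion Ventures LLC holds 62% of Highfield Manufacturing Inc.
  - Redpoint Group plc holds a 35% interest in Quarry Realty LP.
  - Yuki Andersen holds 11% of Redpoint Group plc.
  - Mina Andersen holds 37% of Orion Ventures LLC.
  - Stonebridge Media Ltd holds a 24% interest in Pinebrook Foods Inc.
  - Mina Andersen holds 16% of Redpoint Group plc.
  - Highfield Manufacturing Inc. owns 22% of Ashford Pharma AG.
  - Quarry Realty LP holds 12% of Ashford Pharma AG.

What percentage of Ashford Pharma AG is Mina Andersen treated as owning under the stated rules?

By parent–child attribution (R2), Mina Andersen is treated as also owning Yuki Andersen's interest in Redpoint Group plc, giving 16% + 11% = 27%.
Chain via Stonebridge Media Ltd → Pinebrook Foods Inc. (R1): 77% × 24% × 55% = 10.164% of Ashford Pharma AG.
Chain via Redpoint Group plc → Quarry Realty LP (R1): 27% × 35% × 12% = 1.134% of Ashford Pharma AG.
Chain via Orion Ventures LLC → Highfield Manufacturing Inc. (R1): 37% × 62% × 22% = 5.0468% of Ashford Pharma AG.
Aggregating (R3): 10.164% + 1.134% + 5.0468% = 16.3448%.

16.3448%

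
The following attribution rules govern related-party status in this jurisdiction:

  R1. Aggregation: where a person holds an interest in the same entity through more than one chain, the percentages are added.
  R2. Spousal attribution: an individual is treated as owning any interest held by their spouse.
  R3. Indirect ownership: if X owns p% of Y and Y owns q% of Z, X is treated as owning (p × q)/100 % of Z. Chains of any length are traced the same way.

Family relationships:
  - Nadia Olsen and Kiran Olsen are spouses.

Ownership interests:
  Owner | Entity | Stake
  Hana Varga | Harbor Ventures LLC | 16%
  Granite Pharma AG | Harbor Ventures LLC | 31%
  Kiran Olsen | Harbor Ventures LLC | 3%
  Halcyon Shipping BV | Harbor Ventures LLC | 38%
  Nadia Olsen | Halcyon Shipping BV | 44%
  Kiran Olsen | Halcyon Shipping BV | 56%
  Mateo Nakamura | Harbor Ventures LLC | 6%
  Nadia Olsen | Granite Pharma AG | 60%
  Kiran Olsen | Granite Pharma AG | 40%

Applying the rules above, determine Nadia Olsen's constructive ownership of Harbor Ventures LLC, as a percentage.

By spousal attribution (R2), Nadia Olsen is treated as also owning Kiran Olsen's interest in Halcyon Shipping BV, giving 44% + 56% = 100%.
By spousal attribution (R2), Nadia Olsen is treated as also owning Kiran Olsen's interest in Granite Pharma AG, giving 60% + 40% = 100%.
By spousal attribution (R2), Nadia Olsen is treated as owning Kiran Olsen's 3% interest in Harbor Ventures LLC.
Chain via Halcyon Shipping BV (R3): 100% × 38% = 38% of Harbor Ventures LLC.
Chain via Granite Pharma AG (R3): 100% × 31% = 31% of Harbor Ventures LLC.
Direct interest in Harbor Ventures LLC: 3%.
Aggregating (R1): 38% + 31% + 3% = 72%.

72%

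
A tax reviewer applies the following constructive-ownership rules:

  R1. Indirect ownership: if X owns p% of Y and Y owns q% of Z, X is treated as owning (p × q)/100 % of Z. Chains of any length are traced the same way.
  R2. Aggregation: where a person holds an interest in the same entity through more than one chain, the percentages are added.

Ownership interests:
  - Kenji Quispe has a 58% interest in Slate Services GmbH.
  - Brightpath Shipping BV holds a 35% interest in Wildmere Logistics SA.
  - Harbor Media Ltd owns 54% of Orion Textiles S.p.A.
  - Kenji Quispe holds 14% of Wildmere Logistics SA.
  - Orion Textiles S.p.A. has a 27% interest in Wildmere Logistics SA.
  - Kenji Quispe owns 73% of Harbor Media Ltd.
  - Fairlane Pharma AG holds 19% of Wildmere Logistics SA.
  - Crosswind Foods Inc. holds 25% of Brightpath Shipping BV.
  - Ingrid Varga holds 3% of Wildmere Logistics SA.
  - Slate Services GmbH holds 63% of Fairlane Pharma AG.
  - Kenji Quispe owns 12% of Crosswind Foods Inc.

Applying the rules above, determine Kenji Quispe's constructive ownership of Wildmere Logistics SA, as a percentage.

Chain via Crosswind Foods Inc. → Brightpath Shipping BV (R1): 12% × 25% × 35% = 1.05% of Wildmere Logistics SA.
Chain via Harbor Media Ltd → Orion Textiles S.p.A. (R1): 73% × 54% × 27% = 10.6434% of Wildmere Logistics SA.
Chain via Slate Services GmbH → Fairlane Pharma AG (R1): 58% × 63% × 19% = 6.9426% of Wildmere Logistics SA.
Direct interest in Wildmere Logistics SA: 14%.
Aggregating (R2): 1.05% + 10.6434% + 6.9426% + 14% = 32.636%.

32.636%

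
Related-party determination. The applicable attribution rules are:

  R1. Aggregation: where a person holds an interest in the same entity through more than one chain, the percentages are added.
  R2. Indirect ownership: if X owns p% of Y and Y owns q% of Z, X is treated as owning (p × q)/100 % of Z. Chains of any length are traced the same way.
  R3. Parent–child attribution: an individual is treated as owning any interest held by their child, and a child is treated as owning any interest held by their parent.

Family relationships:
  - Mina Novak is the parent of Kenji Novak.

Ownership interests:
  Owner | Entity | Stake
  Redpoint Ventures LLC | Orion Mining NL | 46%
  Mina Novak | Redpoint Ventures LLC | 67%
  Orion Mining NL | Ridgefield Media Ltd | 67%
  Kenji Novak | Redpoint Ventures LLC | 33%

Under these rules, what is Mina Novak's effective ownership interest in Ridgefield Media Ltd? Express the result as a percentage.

By parent–child attribution (R3), Mina Novak is treated as also owning Kenji Novak's interest in Redpoint Ventures LLC, giving 67% + 33% = 100%.
Chain via Redpoint Ventures LLC → Orion Mining NL (R2): 100% × 46% × 67% = 30.82% of Ridgefield Media Ltd.

30.82%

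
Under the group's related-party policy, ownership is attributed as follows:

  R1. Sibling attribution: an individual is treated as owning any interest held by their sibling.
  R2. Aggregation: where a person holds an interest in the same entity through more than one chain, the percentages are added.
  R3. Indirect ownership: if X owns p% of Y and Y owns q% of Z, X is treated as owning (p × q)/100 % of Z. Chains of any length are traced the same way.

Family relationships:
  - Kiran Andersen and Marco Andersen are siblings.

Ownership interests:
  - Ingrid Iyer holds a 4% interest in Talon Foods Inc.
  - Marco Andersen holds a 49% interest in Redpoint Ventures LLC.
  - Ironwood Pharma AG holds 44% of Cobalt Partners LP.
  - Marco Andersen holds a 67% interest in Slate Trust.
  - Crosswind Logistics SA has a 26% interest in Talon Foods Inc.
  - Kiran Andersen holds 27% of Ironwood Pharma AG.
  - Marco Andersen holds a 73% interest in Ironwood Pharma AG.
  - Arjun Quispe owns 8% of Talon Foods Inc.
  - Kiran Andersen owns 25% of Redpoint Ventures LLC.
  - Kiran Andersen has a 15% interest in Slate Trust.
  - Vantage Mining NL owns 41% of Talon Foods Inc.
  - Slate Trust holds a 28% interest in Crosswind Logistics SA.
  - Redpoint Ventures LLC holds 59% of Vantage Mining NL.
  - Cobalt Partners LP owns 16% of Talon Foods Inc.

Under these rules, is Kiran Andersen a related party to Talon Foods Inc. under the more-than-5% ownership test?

Yes

By sibling attribution (R1), Kiran Andersen is treated as also owning Marco Andersen's interest in Ironwood Pharma AG, giving 27% + 73% = 100%.
By sibling attribution (R1), Kiran Andersen is treated as also owning Marco Andersen's interest in Slate Trust, giving 15% + 67% = 82%.
By sibling attribution (R1), Kiran Andersen is treated as also owning Marco Andersen's interest in Redpoint Ventures LLC, giving 25% + 49% = 74%.
Chain via Ironwood Pharma AG → Cobalt Partners LP (R3): 100% × 44% × 16% = 7.04% of Talon Foods Inc.
Chain via Slate Trust → Crosswind Logistics SA (R3): 82% × 28% × 26% = 5.9696% of Talon Foods Inc.
Chain via Redpoint Ventures LLC → Vantage Mining NL (R3): 74% × 59% × 41% = 17.9006% of Talon Foods Inc.
Aggregating (R2): 7.04% + 5.9696% + 17.9006% = 30.9102%.
30.9102% exceeds the 5% threshold, so Kiran is a related party to Talon Foods Inc.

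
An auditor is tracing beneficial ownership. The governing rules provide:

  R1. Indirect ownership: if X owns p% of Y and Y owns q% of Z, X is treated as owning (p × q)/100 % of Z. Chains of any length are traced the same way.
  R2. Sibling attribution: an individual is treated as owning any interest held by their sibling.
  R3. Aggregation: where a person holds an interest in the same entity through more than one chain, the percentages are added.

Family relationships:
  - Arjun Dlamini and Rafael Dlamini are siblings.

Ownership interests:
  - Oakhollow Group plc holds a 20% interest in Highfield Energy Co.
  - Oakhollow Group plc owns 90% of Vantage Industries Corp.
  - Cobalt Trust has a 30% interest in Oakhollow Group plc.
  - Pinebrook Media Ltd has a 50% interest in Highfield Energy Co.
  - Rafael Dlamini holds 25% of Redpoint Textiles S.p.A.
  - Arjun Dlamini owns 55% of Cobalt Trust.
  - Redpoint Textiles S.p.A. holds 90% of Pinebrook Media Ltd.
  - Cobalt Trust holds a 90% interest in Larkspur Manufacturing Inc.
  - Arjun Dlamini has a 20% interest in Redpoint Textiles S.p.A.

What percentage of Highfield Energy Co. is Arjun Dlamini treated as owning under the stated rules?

23.55%

By sibling attribution (R2), Arjun Dlamini is treated as also owning Rafael Dlamini's interest in Redpoint Textiles S.p.A, giving 20% + 25% = 45%.
Chain via Cobalt Trust → Oakhollow Group plc (R1): 55% × 30% × 20% = 3.3% of Highfield Energy Co.
Chain via Redpoint Textiles S.p.A. → Pinebrook Media Ltd (R1): 45% × 90% × 50% = 20.25% of Highfield Energy Co.
Aggregating (R3): 3.3% + 20.25% = 23.55%.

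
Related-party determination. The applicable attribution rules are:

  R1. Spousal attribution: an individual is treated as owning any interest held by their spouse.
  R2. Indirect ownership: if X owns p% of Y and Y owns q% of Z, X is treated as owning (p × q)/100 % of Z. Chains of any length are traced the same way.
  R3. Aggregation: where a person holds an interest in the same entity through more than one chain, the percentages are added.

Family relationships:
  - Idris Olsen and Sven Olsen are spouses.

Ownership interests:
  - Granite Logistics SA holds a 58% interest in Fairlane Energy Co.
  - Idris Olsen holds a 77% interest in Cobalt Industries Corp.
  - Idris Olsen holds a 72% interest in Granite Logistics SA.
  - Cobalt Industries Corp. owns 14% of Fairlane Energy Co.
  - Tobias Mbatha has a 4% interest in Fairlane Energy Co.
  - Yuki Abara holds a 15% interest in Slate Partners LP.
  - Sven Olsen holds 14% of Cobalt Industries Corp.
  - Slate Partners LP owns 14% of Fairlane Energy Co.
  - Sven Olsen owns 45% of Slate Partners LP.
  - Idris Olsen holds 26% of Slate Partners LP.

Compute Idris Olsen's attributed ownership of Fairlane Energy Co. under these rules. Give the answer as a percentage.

64.44%

By spousal attribution (R1), Idris Olsen is treated as also owning Sven Olsen's interest in Slate Partners LP, giving 26% + 45% = 71%.
By spousal attribution (R1), Idris Olsen is treated as also owning Sven Olsen's interest in Cobalt Industries Corp, giving 77% + 14% = 91%.
Chain via Granite Logistics SA (R2): 72% × 58% = 41.76% of Fairlane Energy Co.
Chain via Slate Partners LP (R2): 71% × 14% = 9.94% of Fairlane Energy Co.
Chain via Cobalt Industries Corp. (R2): 91% × 14% = 12.74% of Fairlane Energy Co.
Aggregating (R3): 41.76% + 9.94% + 12.74% = 64.44%.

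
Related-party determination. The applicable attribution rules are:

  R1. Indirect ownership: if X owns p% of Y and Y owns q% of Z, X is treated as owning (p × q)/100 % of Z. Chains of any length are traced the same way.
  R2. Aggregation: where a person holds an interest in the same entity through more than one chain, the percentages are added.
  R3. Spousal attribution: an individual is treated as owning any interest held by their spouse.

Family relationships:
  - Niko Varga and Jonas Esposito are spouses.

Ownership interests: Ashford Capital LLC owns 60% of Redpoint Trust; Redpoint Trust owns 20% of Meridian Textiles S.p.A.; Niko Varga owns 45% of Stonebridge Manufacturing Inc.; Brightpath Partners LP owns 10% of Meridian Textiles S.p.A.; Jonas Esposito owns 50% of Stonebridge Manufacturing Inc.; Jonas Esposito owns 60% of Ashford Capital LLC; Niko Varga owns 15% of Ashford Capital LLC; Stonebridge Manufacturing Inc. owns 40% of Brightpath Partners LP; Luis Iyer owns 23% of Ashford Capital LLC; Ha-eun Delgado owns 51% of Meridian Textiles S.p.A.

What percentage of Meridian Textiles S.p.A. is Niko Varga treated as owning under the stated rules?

By spousal attribution (R3), Niko Varga is treated as also owning Jonas Esposito's interest in Ashford Capital LLC, giving 15% + 60% = 75%.
By spousal attribution (R3), Niko Varga is treated as also owning Jonas Esposito's interest in Stonebridge Manufacturing Inc, giving 45% + 50% = 95%.
Chain via Ashford Capital LLC → Redpoint Trust (R1): 75% × 60% × 20% = 9% of Meridian Textiles S.p.A.
Chain via Stonebridge Manufacturing Inc. → Brightpath Partners LP (R1): 95% × 40% × 10% = 3.8% of Meridian Textiles S.p.A.
Aggregating (R2): 9% + 3.8% = 12.8%.

12.8%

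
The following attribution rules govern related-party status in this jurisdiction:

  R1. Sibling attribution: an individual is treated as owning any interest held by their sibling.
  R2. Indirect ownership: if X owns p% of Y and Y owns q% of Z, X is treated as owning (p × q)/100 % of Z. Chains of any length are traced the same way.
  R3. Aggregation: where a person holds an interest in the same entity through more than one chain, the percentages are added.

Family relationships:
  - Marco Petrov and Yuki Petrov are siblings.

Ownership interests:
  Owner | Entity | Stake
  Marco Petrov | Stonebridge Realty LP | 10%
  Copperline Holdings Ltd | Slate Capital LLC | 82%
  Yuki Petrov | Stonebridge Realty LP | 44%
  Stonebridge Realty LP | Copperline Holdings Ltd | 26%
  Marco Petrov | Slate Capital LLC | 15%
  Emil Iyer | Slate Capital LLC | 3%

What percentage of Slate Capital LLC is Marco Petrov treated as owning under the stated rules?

26.5128%

By sibling attribution (R1), Marco Petrov is treated as also owning Yuki Petrov's interest in Stonebridge Realty LP, giving 10% + 44% = 54%.
Chain via Stonebridge Realty LP → Copperline Holdings Ltd (R2): 54% × 26% × 82% = 11.5128% of Slate Capital LLC.
Direct interest in Slate Capital LLC: 15%.
Aggregating (R3): 11.5128% + 15% = 26.5128%.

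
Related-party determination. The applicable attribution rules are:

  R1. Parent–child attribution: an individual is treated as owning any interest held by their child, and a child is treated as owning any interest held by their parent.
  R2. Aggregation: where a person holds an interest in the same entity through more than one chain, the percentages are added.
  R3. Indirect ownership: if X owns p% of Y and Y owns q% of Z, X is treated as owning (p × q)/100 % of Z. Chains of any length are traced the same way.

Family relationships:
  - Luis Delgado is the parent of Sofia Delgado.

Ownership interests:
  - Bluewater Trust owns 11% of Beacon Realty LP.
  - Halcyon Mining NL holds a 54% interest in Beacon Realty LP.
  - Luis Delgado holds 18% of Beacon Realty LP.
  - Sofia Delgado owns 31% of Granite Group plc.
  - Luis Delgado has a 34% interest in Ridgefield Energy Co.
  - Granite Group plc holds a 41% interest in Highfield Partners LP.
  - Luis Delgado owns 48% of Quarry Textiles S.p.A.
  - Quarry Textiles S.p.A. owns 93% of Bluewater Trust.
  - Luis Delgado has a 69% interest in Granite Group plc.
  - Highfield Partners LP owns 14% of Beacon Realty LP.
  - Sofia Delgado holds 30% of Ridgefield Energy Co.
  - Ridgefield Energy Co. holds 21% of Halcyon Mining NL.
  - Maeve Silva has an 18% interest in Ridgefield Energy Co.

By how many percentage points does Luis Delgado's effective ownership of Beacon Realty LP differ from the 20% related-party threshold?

15.908

By parent–child attribution (R1), Luis Delgado is treated as also owning Sofia Delgado's interest in Ridgefield Energy Co, giving 34% + 30% = 64%.
By parent–child attribution (R1), Luis Delgado is treated as also owning Sofia Delgado's interest in Granite Group plc, giving 69% + 31% = 100%.
Chain via Quarry Textiles S.p.A. → Bluewater Trust (R3): 48% × 93% × 11% = 4.9104% of Beacon Realty LP.
Chain via Ridgefield Energy Co. → Halcyon Mining NL (R3): 64% × 21% × 54% = 7.2576% of Beacon Realty LP.
Chain via Granite Group plc → Highfield Partners LP (R3): 100% × 41% × 14% = 5.74% of Beacon Realty LP.
Direct interest in Beacon Realty LP: 18%.
Aggregating (R2): 4.9104% + 7.2576% + 5.74% + 18% = 35.908%.
35.908% exceeds the 20% threshold by 15.908 percentage points.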